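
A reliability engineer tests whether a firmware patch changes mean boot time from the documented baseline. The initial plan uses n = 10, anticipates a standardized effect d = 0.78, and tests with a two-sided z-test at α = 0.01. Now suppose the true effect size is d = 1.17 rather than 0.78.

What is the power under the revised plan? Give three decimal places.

Power ≈ 0.870

With d = 1.17: δ = d·√n = 1.17 × √10 = 3.6999. Critical value z_{0.005} = 2.576.
Revised power = Φ(δ − 2.576) + Φ(−δ − 2.576) = Φ(1.124) + Φ(-6.276) = 0.8695 + 0.0000 = 0.8695.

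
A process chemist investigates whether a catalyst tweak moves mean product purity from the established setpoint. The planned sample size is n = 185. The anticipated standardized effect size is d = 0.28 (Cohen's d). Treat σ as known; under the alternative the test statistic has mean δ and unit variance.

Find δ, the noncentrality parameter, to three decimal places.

The noncentrality parameter scales effect size by the design's sample-size factor: δ = d·√n = 0.28 × √185 = 3.8084

δ ≈ 3.808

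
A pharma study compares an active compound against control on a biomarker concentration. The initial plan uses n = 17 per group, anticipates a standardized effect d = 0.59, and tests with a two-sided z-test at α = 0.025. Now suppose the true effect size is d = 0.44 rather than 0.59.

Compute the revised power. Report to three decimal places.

With d = 0.44: δ = d·√(n/2) = 0.44 × √(17/2) = 1.2828. Critical value z_{0.0125} = 2.241.
Revised power = Φ(δ − 2.241) + Φ(−δ − 2.241) = Φ(-0.959) + Φ(-3.524) = 0.1689 + 0.0002 = 0.1691.

Power ≈ 0.169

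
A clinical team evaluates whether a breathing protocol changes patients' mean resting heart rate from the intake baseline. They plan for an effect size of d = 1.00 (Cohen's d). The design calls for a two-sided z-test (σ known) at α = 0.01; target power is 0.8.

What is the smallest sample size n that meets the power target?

n = 12

For power 0.8 need Φ(δ − z_{0.005}) = 0.8, so δ = z_{0.005} + z_{0.20} = 2.576 + 0.842 = 3.417.
(The Φ(−δ − z_{α/2}) term is vanishingly small for δ > 0 and is dropped in the standard sample-size formula.)
δ = d·√n ⇒ n = (δ/d)² = (3.417 / 1.00)² = 11.68.
Round up to the next whole unit.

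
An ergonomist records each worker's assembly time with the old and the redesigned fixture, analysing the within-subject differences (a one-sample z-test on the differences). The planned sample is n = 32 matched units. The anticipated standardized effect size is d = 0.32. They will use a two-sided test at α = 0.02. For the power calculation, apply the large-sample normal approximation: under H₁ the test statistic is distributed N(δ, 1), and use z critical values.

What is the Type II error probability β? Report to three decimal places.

Noncentrality parameter: δ = d·√n = 0.32 × √32 = 1.8102
Two-sided α = 0.02 → critical value z_{0.01} = 2.326.
Power = Φ(δ − 2.326) + Φ(−δ − 2.326) = Φ(-0.516) + Φ(-4.137) = 0.3029 + 0.0000 = 0.3029.
Type II error: β = 1 − power = 1 − 0.3029 = 0.6971.

β ≈ 0.697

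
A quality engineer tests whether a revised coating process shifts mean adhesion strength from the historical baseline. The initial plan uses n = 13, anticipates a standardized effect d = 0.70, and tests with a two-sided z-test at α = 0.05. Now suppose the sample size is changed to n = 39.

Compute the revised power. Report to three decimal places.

Power ≈ 0.992

With n = 39: δ = d·√n = 0.70 × √39 = 4.3715. Critical value z_{0.025} = 1.960.
Revised power = Φ(δ − 1.960) + Φ(−δ − 1.960) = Φ(2.412) + Φ(-6.331) = 0.9921 + 0.0000 = 0.9921.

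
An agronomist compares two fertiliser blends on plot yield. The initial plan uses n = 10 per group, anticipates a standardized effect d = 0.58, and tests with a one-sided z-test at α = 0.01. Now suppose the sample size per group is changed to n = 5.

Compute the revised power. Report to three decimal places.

Power ≈ 0.079

With n = 5 per group: δ = d·√(n/2) = 0.58 × √(5/2) = 0.9171. Critical value z_{0.01} = 2.326.
Revised power = Φ(δ − 2.326) = Φ(-1.409) = 0.0794.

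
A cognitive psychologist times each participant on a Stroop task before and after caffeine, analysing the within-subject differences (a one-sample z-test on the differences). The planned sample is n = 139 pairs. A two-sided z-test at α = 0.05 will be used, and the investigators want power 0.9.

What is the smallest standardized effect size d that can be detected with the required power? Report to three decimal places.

d ≈ 0.275

Need Φ(δ − 1.960) = 0.9, so δ = 1.960 + 1.282 = 3.242.
(Lower-tail contribution to power is negligible for δ > 0.)
δ = d·√n ⇒ d = δ/√n = 3.242/√139 = 0.2749.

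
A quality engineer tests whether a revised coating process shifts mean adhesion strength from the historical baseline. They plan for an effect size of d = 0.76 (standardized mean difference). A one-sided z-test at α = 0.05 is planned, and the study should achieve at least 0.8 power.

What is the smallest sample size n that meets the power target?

Set Φ(δ − 1.645) = 0.8; then δ − 1.645 = Φ⁻¹(0.8) = 0.842, giving δ = 2.486.
δ = d·√n ⇒ n = (δ/d)² = (2.486 / 0.76)² = 10.70.
Rounding up, n = 11.

n = 11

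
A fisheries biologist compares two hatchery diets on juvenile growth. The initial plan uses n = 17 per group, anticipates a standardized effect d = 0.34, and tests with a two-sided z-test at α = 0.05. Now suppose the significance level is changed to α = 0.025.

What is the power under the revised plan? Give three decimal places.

δ = d·√(n/2) = 0.34 × √(17/2) = 0.9913 (unchanged). New critical value: z_{0.0125} = 2.241.
Revised power = Φ(δ − 2.241) + Φ(−δ − 2.241) = Φ(-1.250) + Φ(-3.233) = 0.1056 + 0.0006 = 0.1062.

Power ≈ 0.106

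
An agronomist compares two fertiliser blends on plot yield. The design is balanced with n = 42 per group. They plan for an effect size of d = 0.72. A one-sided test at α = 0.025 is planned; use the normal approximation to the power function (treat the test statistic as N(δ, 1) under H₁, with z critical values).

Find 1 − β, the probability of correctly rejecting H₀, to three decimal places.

Noncentrality parameter: δ = d·√(n/2) = 0.72 × √(42/2) = 3.2995
Critical value for a one-sided test at α = 0.025: z_α = 1.960.
Power = Φ(δ − 1.960) = Φ(1.339) = 0.9098.

Power ≈ 0.910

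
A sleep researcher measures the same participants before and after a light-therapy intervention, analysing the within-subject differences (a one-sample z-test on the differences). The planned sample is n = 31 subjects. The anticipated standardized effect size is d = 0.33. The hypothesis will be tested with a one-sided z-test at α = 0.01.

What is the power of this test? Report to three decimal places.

Power ≈ 0.312

Noncentrality parameter: δ = d·√n = 0.33 × √31 = 1.8374
Critical value for a one-sided test at α = 0.01: z_α = 2.326.
Power = Φ(δ − 2.326) = Φ(-0.489) = 0.3124.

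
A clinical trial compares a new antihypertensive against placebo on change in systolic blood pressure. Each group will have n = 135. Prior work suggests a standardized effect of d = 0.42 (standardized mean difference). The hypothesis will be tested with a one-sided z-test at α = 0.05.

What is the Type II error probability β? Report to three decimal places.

β ≈ 0.035

Noncentrality parameter: δ = d·√(n/2) = 0.42 × √(135/2) = 3.4507
Critical value for a one-sided test at α = 0.05: z_α = 1.645.
Power = P(Z > 1.645 − δ) = Φ(1.806) = 0.9645.
Type II error: β = 1 − power = 1 − 0.9645 = 0.0355.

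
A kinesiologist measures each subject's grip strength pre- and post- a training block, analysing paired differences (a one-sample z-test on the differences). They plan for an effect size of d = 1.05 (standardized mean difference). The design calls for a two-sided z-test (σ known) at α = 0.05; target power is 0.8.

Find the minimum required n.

Set Φ(δ − 1.960) = 0.8; then δ − 1.960 = Φ⁻¹(0.8) = 0.842, giving δ = 2.802.
(The Φ(−δ − z_{α/2}) term is vanishingly small for δ > 0 and is dropped in the standard sample-size formula.)
δ = d·√n ⇒ n = (δ/d)² = (2.802 / 1.05)² = 7.12.
Rounding up, n = 8.

n = 8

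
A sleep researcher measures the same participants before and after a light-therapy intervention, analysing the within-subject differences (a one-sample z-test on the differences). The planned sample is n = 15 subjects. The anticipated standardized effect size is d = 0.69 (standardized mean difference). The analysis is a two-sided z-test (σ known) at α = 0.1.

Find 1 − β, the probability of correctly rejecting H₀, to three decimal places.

Noncentrality parameter: δ = d·√n = 0.69 × √15 = 2.6724
Two-sided α = 0.1 → critical value z_{0.05} = 1.645.
Power = Φ(δ − 1.645) + Φ(−δ − 1.645) = Φ(1.028) + Φ(-4.317) = 0.8479 + 0.0000 = 0.8479.

Power ≈ 0.848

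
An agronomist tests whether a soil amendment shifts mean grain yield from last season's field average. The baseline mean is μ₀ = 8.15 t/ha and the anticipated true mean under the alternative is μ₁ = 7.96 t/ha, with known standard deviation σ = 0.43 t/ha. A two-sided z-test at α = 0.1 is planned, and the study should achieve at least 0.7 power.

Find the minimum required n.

Standardized effect: d = |μ₁ − μ₀| / σ = |7.96 − 8.15| / 0.43 = 0.4419
For power 0.7 need Φ(δ − z_{0.05}) = 0.7, so δ = z_{0.05} + z_{0.30} = 1.645 + 0.524 = 2.169.
(Ignoring the negligible lower-tail rejection probability gives the usual closed-form inversion.)
δ = d·√n ⇒ n = (δ/d)² = (2.169 / 0.4419)² = 24.10.
Round up to the next whole unit.

n = 25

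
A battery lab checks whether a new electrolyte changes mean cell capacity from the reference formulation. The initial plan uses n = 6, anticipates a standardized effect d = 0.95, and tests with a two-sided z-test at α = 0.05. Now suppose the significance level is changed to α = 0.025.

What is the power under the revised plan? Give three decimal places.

Power ≈ 0.534

δ = d·√n = 0.95 × √6 = 2.3270 (unchanged). New critical value: z_{0.0125} = 2.241.
Revised power = Φ(δ − 2.241) + Φ(−δ − 2.241) = Φ(0.086) + Φ(-4.568) = 0.5341 + 0.0000 = 0.5341.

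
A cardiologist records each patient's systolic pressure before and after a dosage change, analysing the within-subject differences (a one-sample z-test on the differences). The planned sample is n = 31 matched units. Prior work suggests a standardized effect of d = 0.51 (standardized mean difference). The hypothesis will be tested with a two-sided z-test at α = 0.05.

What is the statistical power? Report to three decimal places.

Power ≈ 0.810

Noncentrality parameter: δ = d·√n = 0.51 × √31 = 2.8396
Critical value for a two-sided test at α = 0.05: z_{α/2} = 1.960.
Power = Φ(δ − 1.960) + Φ(−δ − 1.960) = Φ(0.880) + Φ(-4.800) = 0.8105 + 0.0000 = 0.8105.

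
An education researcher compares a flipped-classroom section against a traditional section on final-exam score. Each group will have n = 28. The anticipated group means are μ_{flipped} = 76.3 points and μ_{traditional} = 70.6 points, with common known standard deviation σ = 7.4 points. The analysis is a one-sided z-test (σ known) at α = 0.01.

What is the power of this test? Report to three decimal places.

Power ≈ 0.711

Standardized effect: d = |μ_{flipped} − μ_{traditional}| / σ = |76.3 − 70.6| / 7.4 = 0.7703
Noncentrality parameter: δ = d·√(n/2) = 0.7703 × √(28/2) = 2.8821
Critical value for a one-sided test at α = 0.01: z_α = 2.326.
Power = Φ(δ − 2.326) = Φ(0.556) = 0.7108.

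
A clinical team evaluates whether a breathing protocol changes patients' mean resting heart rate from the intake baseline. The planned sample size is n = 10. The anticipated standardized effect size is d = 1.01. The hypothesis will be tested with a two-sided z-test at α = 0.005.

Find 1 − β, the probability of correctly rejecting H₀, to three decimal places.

Noncentrality parameter: δ = d·√n = 1.01 × √10 = 3.1939
Two-sided α = 0.005 → critical value z_{0.0025} = 2.807.
Power = Φ(δ − 2.807) + Φ(−δ − 2.807) = Φ(0.387) + Φ(-6.001) = 0.6506 + 0.0000 = 0.6506.

Power ≈ 0.651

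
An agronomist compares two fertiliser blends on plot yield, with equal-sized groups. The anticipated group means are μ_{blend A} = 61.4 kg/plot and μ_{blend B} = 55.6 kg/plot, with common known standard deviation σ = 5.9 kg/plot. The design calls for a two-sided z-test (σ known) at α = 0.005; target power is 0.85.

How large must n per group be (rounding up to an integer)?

Standardized effect: d = |μ_{blend A} − μ_{blend B}| / σ = |61.4 − 55.6| / 5.9 = 0.9831
For power 0.85 need Φ(δ − z_{0.0025}) = 0.85, so δ = z_{0.0025} + z_{0.15} = 2.807 + 1.036 = 3.843.
(Ignoring the negligible lower-tail rejection probability gives the usual closed-form inversion.)
δ = d·√(n/2) ⇒ n = 2(δ/d)² = 2 × (3.843 / 0.9831)² = 30.57.
Rounding up, n = 31 per group.

n = 31 per group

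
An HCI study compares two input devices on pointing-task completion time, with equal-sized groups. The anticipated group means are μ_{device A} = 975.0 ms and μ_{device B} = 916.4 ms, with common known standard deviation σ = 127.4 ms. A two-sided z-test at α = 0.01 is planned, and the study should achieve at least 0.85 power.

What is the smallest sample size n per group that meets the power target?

Standardized effect: d = |μ_{device A} − μ_{device B}| / σ = |975.0 − 916.4| / 127.4 = 0.4600
For power 0.85 need Φ(δ − z_{0.005}) = 0.85, so δ = z_{0.005} + z_{0.15} = 2.576 + 1.036 = 3.612.
(The Φ(−δ − z_{α/2}) term is vanishingly small for δ > 0 and is dropped in the standard sample-size formula.)
δ = d·√(n/2) ⇒ n = 2(δ/d)² = 2 × (3.612 / 0.4600)² = 123.35.
Round up to the next whole unit.

n = 124 per group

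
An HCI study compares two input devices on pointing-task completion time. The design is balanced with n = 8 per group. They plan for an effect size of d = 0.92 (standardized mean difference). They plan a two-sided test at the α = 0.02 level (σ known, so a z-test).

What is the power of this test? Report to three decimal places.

Noncentrality parameter: δ = d·√(n/2) = 0.92 × √(8/2) = 1.8400
Two-sided α = 0.02 → critical value z_{0.01} = 2.326.
Power = Φ(δ − 2.326) + Φ(−δ − 2.326) = Φ(-0.486) + Φ(-4.166) = 0.3134 + 0.0000 = 0.3134.

Power ≈ 0.313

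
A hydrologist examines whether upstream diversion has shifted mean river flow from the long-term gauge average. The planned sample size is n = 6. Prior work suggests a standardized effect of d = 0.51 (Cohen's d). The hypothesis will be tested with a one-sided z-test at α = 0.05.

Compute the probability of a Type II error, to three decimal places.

Noncentrality parameter: δ = d·√n = 0.51 × √6 = 1.2492
One-sided α = 0.05 → critical value z_{0.05} = 1.645.
Power = P(Z > 1.645 − δ) = Φ(-0.396) = 0.3462.
Type II error: β = 1 − power = 1 − 0.3462 = 0.6538.

β ≈ 0.654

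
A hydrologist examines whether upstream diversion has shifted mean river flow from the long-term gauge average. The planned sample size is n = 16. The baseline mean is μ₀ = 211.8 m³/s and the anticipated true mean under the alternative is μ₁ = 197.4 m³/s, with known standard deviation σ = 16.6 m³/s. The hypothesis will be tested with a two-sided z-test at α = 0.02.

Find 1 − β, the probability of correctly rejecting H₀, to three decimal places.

Standardized effect: d = |μ₁ − μ₀| / σ = |197.4 − 211.8| / 16.6 = 0.8675
Noncentrality parameter: δ = d·√n = 0.8675 × √16 = 3.4699
Critical value for a two-sided test at α = 0.02: z_{α/2} = 2.326.
Power = Φ(δ − 2.326) + Φ(−δ − 2.326) = Φ(1.144) + Φ(-5.796) = 0.8736 + 0.0000 = 0.8736.

Power ≈ 0.874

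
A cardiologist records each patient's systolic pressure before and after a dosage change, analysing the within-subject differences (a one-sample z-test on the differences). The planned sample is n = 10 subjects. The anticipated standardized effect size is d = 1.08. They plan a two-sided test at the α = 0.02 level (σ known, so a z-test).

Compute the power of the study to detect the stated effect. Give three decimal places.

Power ≈ 0.862

Noncentrality parameter: λ = d·√n = 1.08 × √10 = 3.4153
Critical value for a two-sided test at α = 0.02: z_{α/2} = 2.326.
Power = Φ(λ − 2.326) + Φ(−λ − 2.326) = Φ(1.089) + Φ(-5.742) = 0.8619 + 0.0000 = 0.8619.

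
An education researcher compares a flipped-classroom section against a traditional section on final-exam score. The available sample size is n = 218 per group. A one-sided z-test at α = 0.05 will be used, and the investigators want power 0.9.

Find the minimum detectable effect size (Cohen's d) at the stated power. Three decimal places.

Need Φ(δ − 1.645) = 0.9, so δ = 1.645 + 1.282 = 2.926.
δ = d·√(n/2) ⇒ d = δ/√(n/2) = 2.926/√(218/2) = 0.2803.

d ≈ 0.280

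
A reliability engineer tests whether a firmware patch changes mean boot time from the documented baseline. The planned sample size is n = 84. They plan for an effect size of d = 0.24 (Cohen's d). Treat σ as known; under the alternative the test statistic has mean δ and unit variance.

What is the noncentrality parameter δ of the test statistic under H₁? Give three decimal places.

δ = d·√n = 0.24 × √84 = 2.1996

δ ≈ 2.200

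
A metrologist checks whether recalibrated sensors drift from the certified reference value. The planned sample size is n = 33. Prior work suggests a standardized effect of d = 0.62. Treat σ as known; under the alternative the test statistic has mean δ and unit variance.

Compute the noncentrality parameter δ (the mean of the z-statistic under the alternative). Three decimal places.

δ ≈ 3.562

The noncentrality parameter scales effect size by the design's sample-size factor: δ = d·√n = 0.62 × √33 = 3.5616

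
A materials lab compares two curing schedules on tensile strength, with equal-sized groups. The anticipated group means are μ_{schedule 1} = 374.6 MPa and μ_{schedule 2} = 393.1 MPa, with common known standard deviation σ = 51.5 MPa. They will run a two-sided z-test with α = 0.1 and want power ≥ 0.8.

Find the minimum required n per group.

n = 96 per group

Standardized effect: d = |μ_{schedule 1} − μ_{schedule 2}| / σ = |374.6 − 393.1| / 51.5 = 0.3592
For power 0.8 need Φ(δ − z_{0.05}) = 0.8, so δ = z_{0.05} + z_{0.20} = 1.645 + 0.842 = 2.486.
(The Φ(−δ − z_{α/2}) term is vanishingly small for δ > 0 and is dropped in the standard sample-size formula.)
δ = d·√(n/2) ⇒ n = 2(δ/d)² = 2 × (2.486 / 0.3592)² = 95.82.
Rounding up, n = 96 per group.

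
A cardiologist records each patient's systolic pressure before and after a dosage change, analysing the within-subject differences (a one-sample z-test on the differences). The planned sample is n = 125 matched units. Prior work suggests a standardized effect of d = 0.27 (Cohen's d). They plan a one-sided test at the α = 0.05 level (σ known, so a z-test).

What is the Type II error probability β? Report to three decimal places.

β ≈ 0.085

Noncentrality parameter: δ = d·√n = 0.27 × √125 = 3.0187
One-sided α = 0.05 → critical value z_{0.05} = 1.645.
Power = Φ(δ − 1.645) = Φ(1.374) = 0.9153.
Type II error: β = 1 − power = 1 − 0.9153 = 0.0847.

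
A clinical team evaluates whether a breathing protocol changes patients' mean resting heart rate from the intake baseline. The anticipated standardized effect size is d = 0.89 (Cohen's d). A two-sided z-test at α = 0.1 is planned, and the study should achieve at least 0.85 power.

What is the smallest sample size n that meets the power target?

Set Φ(δ − 1.645) = 0.85; then δ − 1.645 = Φ⁻¹(0.85) = 1.036, giving δ = 2.681.
(The Φ(−δ − z_{α/2}) term is vanishingly small for δ > 0 and is dropped in the standard sample-size formula.)
δ = d·√n ⇒ n = (δ/d)² = (2.681 / 0.89)² = 9.08.
Rounding up, n = 10.

n = 10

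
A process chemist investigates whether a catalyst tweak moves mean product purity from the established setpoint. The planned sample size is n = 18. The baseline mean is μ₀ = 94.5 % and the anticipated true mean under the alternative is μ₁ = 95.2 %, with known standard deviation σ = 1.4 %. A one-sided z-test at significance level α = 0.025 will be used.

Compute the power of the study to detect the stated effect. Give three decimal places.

Power ≈ 0.564

Standardized effect: d = |μ₁ − μ₀| / σ = |95.2 − 94.5| / 1.4 = 0.5000
Noncentrality parameter: δ = d·√n = 0.5000 × √18 = 2.1213
One-sided α = 0.025 → critical value z_{0.025} = 1.960.
Power = Φ(δ − 1.960) = Φ(0.161) = 0.5641.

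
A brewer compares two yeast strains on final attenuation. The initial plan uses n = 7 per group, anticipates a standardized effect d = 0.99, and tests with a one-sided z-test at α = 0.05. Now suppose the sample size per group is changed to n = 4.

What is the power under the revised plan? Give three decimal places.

With n = 4 per group: δ = d·√(n/2) = 0.99 × √(4/2) = 1.4001. Critical value z_{0.05} = 1.645.
Revised power = P(Z > 1.645 − δ) = Φ(-0.245) = 0.4033.

Power ≈ 0.403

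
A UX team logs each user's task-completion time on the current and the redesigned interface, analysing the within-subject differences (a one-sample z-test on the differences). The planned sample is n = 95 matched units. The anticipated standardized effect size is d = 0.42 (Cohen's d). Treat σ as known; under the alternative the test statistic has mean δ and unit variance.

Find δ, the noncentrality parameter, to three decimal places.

δ ≈ 4.094

The noncentrality parameter scales effect size by the design's sample-size factor: δ = d·√n = 0.42 × √95 = 4.0937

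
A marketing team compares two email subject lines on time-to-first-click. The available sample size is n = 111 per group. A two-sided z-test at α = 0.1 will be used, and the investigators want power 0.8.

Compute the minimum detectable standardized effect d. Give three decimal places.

d ≈ 0.334

Need Φ(δ − 1.645) = 0.8, so δ = 1.645 + 0.842 = 2.486.
(The second rejection-region term Φ(−δ − z_{α/2}) is negligible and dropped.)
δ = d·√(n/2) ⇒ d = δ/√(n/2) = 2.486/√(111/2) = 0.3338.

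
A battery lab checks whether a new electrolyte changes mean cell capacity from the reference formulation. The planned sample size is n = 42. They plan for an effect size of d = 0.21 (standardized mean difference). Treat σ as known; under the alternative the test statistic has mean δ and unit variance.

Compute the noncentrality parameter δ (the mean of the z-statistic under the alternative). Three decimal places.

The noncentrality parameter scales effect size by the design's sample-size factor: δ = d·√n = 0.21 × √42 = 1.3610

δ ≈ 1.361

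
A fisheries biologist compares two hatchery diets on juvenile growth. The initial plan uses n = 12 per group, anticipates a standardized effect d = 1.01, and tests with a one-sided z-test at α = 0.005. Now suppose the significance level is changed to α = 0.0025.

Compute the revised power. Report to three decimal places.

Power ≈ 0.370

δ = d·√(n/2) = 1.01 × √(12/2) = 2.4740 (unchanged). New critical value: z_{0.0025} = 2.807.
Revised power = Φ(δ − 2.807) = Φ(-0.333) = 0.3695.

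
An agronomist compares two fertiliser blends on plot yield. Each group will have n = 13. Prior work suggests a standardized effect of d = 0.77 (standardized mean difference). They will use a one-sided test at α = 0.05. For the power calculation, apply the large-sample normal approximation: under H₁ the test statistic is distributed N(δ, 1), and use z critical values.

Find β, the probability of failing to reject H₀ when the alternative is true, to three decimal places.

Noncentrality parameter: δ = d·√(n/2) = 0.77 × √(13/2) = 1.9631
Critical value for a one-sided test at α = 0.05: z_α = 1.645.
Power = Φ(δ − 1.645) = Φ(0.318) = 0.6249.
Type II error: β = 1 − power = 1 − 0.6249 = 0.3751.

β ≈ 0.375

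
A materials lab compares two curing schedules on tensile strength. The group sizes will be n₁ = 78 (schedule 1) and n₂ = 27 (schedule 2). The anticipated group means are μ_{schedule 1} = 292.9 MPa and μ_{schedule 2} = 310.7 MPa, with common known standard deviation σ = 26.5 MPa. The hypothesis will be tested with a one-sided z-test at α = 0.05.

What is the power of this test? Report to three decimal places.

Standardized effect: d = |μ_{schedule 1} − μ_{schedule 2}| / σ = |292.9 − 310.7| / 26.5 = 0.6717
Noncentrality parameter: δ = d / √(1/n₁ + 1/n₂) = 0.6717 / √(1/78 + 1/27) = 3.0082
One-sided α = 0.05 → critical value z_{0.05} = 1.645.
Power = P(Z > 1.645 − δ) = Φ(1.363) = 0.9136.

Power ≈ 0.914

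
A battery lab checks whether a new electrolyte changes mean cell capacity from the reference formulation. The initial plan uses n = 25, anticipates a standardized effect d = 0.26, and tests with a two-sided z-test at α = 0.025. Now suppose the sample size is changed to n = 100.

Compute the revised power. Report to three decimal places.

Power ≈ 0.640

With n = 100: δ = d·√n = 0.26 × √100 = 2.6000. Critical value z_{0.0125} = 2.241.
Revised power = Φ(δ − 2.241) + Φ(−δ − 2.241) = Φ(0.359) + Φ(-4.841) = 0.6401 + 0.0000 = 0.6401.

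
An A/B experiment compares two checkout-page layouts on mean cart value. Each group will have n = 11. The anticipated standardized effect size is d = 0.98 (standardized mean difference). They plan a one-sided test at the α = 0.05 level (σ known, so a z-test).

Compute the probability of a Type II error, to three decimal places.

β ≈ 0.257

Noncentrality parameter: δ = d·√(n/2) = 0.98 × √(11/2) = 2.2983
Critical value for a one-sided test at α = 0.05: z_α = 1.645.
Power = Φ(δ − 1.645) = Φ(0.653) = 0.7433.
Type II error: β = 1 − power = 1 − 0.7433 = 0.2567.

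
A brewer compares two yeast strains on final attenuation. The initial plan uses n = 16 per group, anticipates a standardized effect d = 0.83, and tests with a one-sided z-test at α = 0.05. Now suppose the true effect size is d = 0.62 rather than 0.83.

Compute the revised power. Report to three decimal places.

Power ≈ 0.543

With d = 0.62: δ = d·√(n/2) = 0.62 × √(16/2) = 1.7536. Critical value z_{0.05} = 1.645.
Revised power = P(Z > 1.645 − δ) = Φ(0.109) = 0.5433.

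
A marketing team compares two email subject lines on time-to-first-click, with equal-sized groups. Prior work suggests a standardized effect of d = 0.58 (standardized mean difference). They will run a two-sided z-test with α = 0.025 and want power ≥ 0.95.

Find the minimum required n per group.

n = 90 per group

For power 0.95 need Φ(δ − z_{0.0125}) = 0.95, so δ = z_{0.0125} + z_{0.05} = 2.241 + 1.645 = 3.886.
(Ignoring the negligible lower-tail rejection probability gives the usual closed-form inversion.)
δ = d·√(n/2) ⇒ n = 2(δ/d)² = 2 × (3.886 / 0.58)² = 89.79.
Rounding up, n = 90 per group.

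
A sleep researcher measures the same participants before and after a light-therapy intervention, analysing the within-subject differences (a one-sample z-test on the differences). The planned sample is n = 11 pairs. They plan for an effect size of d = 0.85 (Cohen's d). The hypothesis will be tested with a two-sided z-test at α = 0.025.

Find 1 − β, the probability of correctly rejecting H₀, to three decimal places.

Noncentrality parameter: δ = d·√n = 0.85 × √11 = 2.8191
Two-sided α = 0.025 → critical value z_{0.0125} = 2.241.
Power = Φ(δ − 2.241) + Φ(−δ − 2.241) = Φ(0.578) + Φ(-5.061) = 0.7183 + 0.0000 = 0.7183.

Power ≈ 0.718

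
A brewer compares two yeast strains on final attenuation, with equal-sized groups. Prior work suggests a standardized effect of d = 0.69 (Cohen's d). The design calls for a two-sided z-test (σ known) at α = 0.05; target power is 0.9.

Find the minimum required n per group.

n = 45 per group

Set Φ(δ − 1.960) = 0.9; then δ − 1.960 = Φ⁻¹(0.9) = 1.282, giving δ = 3.242.
(For δ > 0 the lower-tail rejection region contributes negligibly to power, so the one-term inversion is standard.)
δ = d·√(n/2) ⇒ n = 2(δ/d)² = 2 × (3.242 / 0.69)² = 44.14.
Round up to the next whole unit.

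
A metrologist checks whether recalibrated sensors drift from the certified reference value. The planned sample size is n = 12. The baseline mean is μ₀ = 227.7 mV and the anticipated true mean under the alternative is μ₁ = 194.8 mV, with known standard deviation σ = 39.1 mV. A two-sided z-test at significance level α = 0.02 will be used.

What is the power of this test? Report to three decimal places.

Power ≈ 0.722

Standardized effect: d = |μ₁ − μ₀| / σ = |194.8 − 227.7| / 39.1 = 0.8414
Noncentrality parameter: δ = d·√n = 0.8414 × √12 = 2.9148
Two-sided α = 0.02 → critical value z_{0.01} = 2.326.
Power = Φ(δ − 2.326) + Φ(−δ − 2.326) = Φ(0.588) + Φ(-5.241) = 0.7219 + 0.0000 = 0.7219.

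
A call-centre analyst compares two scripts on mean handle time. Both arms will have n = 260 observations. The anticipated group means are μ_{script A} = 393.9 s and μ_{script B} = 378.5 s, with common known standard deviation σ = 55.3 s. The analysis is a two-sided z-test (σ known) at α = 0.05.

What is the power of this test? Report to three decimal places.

Power ≈ 0.888

Standardized effect: d = |μ_{script A} − μ_{script B}| / σ = |393.9 − 378.5| / 55.3 = 0.2785
Noncentrality parameter: δ = d·√(n/2) = 0.2785 × √(260/2) = 3.1752
Two-sided α = 0.05 → critical value z_{0.025} = 1.960.
Power = Φ(δ − 1.960) + Φ(−δ − 1.960) = Φ(1.215) + Φ(-5.135) = 0.8879 + 0.0000 = 0.8879.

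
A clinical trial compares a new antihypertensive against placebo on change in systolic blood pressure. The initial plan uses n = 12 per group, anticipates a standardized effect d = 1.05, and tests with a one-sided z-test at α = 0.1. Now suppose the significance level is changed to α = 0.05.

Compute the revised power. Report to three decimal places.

Power ≈ 0.823

δ = d·√(n/2) = 1.05 × √(12/2) = 2.5720 (unchanged). New critical value: z_{0.05} = 1.645.
Revised power = P(Z > 1.645 − δ) = Φ(0.927) = 0.8231.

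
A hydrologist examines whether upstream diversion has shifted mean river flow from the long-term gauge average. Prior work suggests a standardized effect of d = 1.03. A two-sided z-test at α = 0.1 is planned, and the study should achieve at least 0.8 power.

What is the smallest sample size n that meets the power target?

Set Φ(δ − 1.645) = 0.8; then δ − 1.645 = Φ⁻¹(0.8) = 0.842, giving δ = 2.486.
(For δ > 0 the lower-tail rejection region contributes negligibly to power, so the one-term inversion is standard.)
δ = d·√n ⇒ n = (δ/d)² = (2.486 / 1.03)² = 5.83.
Rounding up, n = 6.

n = 6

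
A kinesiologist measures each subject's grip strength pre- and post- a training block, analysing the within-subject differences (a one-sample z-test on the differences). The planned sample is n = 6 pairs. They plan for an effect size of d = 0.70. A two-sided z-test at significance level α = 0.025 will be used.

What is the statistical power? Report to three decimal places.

Power ≈ 0.299

Noncentrality parameter: δ = d·√n = 0.70 × √6 = 1.7146
Critical value for a two-sided test at α = 0.025: z_{α/2} = 2.241.
Power = Φ(δ − 2.241) + Φ(−δ − 2.241) = Φ(-0.527) + Φ(-3.956) = 0.2992 + 0.0000 = 0.2992.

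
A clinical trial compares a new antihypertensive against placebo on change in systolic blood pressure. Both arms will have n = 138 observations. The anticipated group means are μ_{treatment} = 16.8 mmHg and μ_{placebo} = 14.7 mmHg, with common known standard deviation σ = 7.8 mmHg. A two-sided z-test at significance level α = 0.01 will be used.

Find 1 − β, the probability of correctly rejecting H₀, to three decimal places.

Standardized effect: d = |μ_{treatment} − μ_{placebo}| / σ = |16.8 − 14.7| / 7.8 = 0.2692
Noncentrality parameter: δ = d·√(n/2) = 0.2692 × √(138/2) = 2.2364
Two-sided α = 0.01 → critical value z_{0.005} = 2.576.
Power = Φ(δ − 2.576) + Φ(−δ − 2.576) = Φ(-0.339) + Φ(-4.812) = 0.3671 + 0.0000 = 0.3671.

Power ≈ 0.367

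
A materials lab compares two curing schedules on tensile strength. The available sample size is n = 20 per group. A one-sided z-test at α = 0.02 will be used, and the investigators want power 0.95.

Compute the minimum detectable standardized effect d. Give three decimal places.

Need Φ(δ − 2.054) = 0.95, so δ = 2.054 + 1.645 = 3.699.
δ = d·√(n/2) ⇒ d = δ/√(n/2) = 3.699/√(20/2) = 1.1696.

d ≈ 1.170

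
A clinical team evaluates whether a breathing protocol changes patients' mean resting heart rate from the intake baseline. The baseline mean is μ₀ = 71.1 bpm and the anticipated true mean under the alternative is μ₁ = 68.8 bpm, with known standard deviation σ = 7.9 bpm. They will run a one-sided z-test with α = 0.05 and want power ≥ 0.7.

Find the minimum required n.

n = 56

Standardized effect: d = |μ₁ − μ₀| / σ = |68.8 − 71.1| / 7.9 = 0.2911
For power 0.7 need Φ(δ − z_{0.05}) = 0.7, so δ = z_{0.05} + z_{0.30} = 1.645 + 0.524 = 2.169.
δ = d·√n ⇒ n = (δ/d)² = (2.169 / 0.2911)² = 55.52.
Round up to the next whole unit.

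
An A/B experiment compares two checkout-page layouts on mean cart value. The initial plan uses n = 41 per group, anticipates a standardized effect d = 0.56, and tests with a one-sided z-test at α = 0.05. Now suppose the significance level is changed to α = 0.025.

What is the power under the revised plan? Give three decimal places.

δ = d·√(n/2) = 0.56 × √(41/2) = 2.5355 (unchanged). New critical value: z_{0.025} = 1.960.
Revised power = Φ(δ − 1.960) = Φ(0.576) = 0.7175.

Power ≈ 0.718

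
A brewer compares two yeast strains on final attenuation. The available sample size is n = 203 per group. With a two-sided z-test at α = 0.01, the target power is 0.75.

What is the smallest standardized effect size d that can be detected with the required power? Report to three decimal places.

d ≈ 0.323

Need Φ(δ − 2.576) = 0.75, so δ = 2.576 + 0.674 = 3.250.
(The second rejection-region term Φ(−δ − z_{α/2}) is negligible and dropped.)
δ = d·√(n/2) ⇒ d = δ/√(n/2) = 3.250/√(203/2) = 0.3226.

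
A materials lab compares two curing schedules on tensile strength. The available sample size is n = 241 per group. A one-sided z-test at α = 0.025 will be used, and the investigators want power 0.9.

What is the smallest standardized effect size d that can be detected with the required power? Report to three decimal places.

Need Φ(δ − 1.960) = 0.9, so δ = 1.960 + 1.282 = 3.242.
δ = d·√(n/2) ⇒ d = δ/√(n/2) = 3.242/√(241/2) = 0.2953.

d ≈ 0.295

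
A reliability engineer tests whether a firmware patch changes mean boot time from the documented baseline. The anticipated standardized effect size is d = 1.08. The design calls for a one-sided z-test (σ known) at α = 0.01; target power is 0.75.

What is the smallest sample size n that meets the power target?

n = 8

For power 0.75 need Φ(δ − z_{0.01}) = 0.75, so δ = z_{0.01} + z_{0.25} = 2.326 + 0.674 = 3.001.
δ = d·√n ⇒ n = (δ/d)² = (3.001 / 1.08)² = 7.72.
Rounding up, n = 8.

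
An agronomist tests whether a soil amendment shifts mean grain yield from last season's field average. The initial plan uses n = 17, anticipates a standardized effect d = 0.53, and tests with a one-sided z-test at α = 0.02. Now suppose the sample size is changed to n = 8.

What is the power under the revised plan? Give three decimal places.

With n = 8: δ = d·√n = 0.53 × √8 = 1.4991. Critical value z_{0.02} = 2.054.
Revised power = P(Z > 2.054 − δ) = Φ(-0.555) = 0.2896.

Power ≈ 0.290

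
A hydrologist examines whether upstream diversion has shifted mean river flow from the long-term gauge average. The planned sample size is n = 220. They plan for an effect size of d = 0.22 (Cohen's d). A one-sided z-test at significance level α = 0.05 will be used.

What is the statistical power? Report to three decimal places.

Power ≈ 0.947

Noncentrality parameter: δ = d·√n = 0.22 × √220 = 3.2631
Critical value for a one-sided test at α = 0.05: z_α = 1.645.
Power = P(Z > 1.645 − δ) = Φ(1.618) = 0.9472.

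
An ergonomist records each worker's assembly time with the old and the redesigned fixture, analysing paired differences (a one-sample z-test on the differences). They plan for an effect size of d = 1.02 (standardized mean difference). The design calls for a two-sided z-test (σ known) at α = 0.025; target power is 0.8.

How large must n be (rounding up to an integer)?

n = 10

Set Φ(δ − 2.241) = 0.8; then δ − 2.241 = Φ⁻¹(0.8) = 0.842, giving δ = 3.083.
(For δ > 0 the lower-tail rejection region contributes negligibly to power, so the one-term inversion is standard.)
δ = d·√n ⇒ n = (δ/d)² = (3.083 / 1.02)² = 9.14.
Rounding up, n = 10.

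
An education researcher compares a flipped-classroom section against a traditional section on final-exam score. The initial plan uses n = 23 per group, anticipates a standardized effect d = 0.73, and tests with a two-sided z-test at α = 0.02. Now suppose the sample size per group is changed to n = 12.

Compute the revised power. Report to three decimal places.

With n = 12 per group: δ = d·√(n/2) = 0.73 × √(12/2) = 1.7881. Critical value z_{0.01} = 2.326.
Revised power = Φ(δ − 2.326) + Φ(−δ − 2.326) = Φ(-0.538) + Φ(-4.114) = 0.2952 + 0.0000 = 0.2952.

Power ≈ 0.295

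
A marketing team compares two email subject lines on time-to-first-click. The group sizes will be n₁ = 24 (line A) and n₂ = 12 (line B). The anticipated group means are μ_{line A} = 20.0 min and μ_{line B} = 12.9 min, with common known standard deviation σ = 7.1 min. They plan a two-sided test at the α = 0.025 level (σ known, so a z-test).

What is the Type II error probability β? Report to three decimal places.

Standardized effect: d = |μ_{line A} − μ_{line B}| / σ = |20.0 − 12.9| / 7.1 = 1.0000
Noncentrality parameter: δ = d / √(1/n₁ + 1/n₂) = 1.0000 / √(1/24 + 1/12) = 2.8284
Two-sided α = 0.025 → critical value z_{0.0125} = 2.241.
Power = Φ(δ − 2.241) + Φ(−δ − 2.241) = Φ(0.587) + Φ(-5.070) = 0.7214 + 0.0000 = 0.7214.
Type II error: β = 1 − power = 1 − 0.7214 = 0.2786.

β ≈ 0.279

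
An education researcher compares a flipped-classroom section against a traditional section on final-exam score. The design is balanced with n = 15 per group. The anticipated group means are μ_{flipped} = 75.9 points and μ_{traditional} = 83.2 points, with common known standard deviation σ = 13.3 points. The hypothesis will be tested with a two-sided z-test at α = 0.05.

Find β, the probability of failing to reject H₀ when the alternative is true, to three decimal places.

β ≈ 0.676

Standardized effect: d = |μ_{flipped} − μ_{traditional}| / σ = |75.9 − 83.2| / 13.3 = 0.5489
Noncentrality parameter: δ = d·√(n/2) = 0.5489 × √(15/2) = 1.5031
Two-sided α = 0.05 → critical value z_{0.025} = 1.960.
Power = Φ(δ − 1.960) + Φ(−δ − 1.960) = Φ(-0.457) + Φ(-3.463) = 0.3239 + 0.0003 = 0.3242.
Type II error: β = 1 − power = 1 − 0.3242 = 0.6758.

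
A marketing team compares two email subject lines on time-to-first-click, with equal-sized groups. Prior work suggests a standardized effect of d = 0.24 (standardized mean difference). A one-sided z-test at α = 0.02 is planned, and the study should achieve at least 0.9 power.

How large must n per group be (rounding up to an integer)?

n = 387 per group

Set Φ(δ − 2.054) = 0.9; then δ − 2.054 = Φ⁻¹(0.9) = 1.282, giving δ = 3.335.
δ = d·√(n/2) ⇒ n = 2(δ/d)² = 2 × (3.335 / 0.24)² = 386.26.
Rounding up, n = 387 per group.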